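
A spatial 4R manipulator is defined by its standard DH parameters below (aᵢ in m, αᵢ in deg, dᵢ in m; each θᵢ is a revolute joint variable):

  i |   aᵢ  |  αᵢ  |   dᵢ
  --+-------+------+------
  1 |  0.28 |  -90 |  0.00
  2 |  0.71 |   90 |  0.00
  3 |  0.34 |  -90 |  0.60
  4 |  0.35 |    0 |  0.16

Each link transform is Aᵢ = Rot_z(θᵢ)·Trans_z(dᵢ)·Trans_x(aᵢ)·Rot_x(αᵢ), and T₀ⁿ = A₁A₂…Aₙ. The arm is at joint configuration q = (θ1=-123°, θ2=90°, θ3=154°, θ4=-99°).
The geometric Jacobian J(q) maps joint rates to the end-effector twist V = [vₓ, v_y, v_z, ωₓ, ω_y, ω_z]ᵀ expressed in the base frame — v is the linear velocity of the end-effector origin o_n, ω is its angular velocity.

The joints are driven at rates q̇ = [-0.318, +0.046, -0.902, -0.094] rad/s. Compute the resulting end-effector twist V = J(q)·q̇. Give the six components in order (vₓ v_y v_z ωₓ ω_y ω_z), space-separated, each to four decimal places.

o_n = [-0.6833, -1.0177, -0.3835]
J₁: ẑ×o_n = [1.0177, -0.6833, 0.0000], ω = ẑ
J2: z=[0.8387, -0.5446, 0.0000] o=[-0.1525, -0.2348, 0.0000] → [0.2089, 0.3216, -0.9457, 0.8387, -0.5446, 0.0000]
J3: z=[-0.5446, -0.8387, 0.0000] o=[-0.1525, -0.2348, -0.7100] → [-0.2738, 0.1778, -0.0188, -0.5446, -0.8387, 0.0000]
J4: z=[-0.7538, 0.4895, 0.4384] o=[-0.3543, -0.8192, -0.4044] → [0.0973, -0.1285, 0.3107, -0.7538, 0.4895, 0.4384]
V = J·q̇ = [-0.0762, 0.0837, -0.0558, 0.6007, 0.6854, -0.3592]

-0.0762 0.0837 -0.0558 0.6007 0.6854 -0.3592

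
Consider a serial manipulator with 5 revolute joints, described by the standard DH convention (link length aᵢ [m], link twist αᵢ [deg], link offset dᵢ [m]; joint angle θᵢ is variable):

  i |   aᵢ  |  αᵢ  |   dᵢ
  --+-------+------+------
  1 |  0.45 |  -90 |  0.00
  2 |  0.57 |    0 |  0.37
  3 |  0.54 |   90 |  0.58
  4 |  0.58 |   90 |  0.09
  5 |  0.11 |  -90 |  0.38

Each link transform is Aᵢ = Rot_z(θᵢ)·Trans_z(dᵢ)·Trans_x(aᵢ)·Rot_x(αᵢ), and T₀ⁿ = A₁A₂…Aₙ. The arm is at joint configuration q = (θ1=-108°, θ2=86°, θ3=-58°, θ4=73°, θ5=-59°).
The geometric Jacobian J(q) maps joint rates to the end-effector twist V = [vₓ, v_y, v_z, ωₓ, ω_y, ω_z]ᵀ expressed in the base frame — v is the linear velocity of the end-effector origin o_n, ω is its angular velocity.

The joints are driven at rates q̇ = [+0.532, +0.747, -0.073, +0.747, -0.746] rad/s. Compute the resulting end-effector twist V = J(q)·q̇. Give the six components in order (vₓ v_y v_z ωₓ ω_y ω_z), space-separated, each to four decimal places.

1.6497 1.4707 -0.5298 0.9347 -0.0101 1.5265

o_n = [0.9289, -1.8262, -1.0839]
J₁: ẑ×o_n = [1.8262, 0.9289, -0.0000], ω = ẑ
J2: z=[0.9511, -0.3090, 0.0000] o=[-0.1391, -0.4280, 0.0000] → [0.3349, 1.0309, -0.9998, 0.9511, -0.3090, 0.0000]
J3: z=[0.9511, -0.3090, 0.0000] o=[0.2005, -0.5801, -0.5686] → [0.1592, 0.4901, -0.9600, 0.9511, -0.3090, 0.0000]
J4: z=[-0.1451, -0.4465, 0.8829] o=[0.6048, -1.2128, -0.8221] → [0.6584, 0.2481, 0.2337, -0.1451, -0.4465, 0.8829]
J5: z=[-0.5390, -0.7127, -0.4490] o=[1.0730, -1.5668, -0.8223] → [0.0700, -0.0763, 0.0371, -0.5390, -0.7127, -0.4490]
V = J·q̇ = [1.6497, 1.4707, -0.5298, 0.9347, -0.0101, 1.5265]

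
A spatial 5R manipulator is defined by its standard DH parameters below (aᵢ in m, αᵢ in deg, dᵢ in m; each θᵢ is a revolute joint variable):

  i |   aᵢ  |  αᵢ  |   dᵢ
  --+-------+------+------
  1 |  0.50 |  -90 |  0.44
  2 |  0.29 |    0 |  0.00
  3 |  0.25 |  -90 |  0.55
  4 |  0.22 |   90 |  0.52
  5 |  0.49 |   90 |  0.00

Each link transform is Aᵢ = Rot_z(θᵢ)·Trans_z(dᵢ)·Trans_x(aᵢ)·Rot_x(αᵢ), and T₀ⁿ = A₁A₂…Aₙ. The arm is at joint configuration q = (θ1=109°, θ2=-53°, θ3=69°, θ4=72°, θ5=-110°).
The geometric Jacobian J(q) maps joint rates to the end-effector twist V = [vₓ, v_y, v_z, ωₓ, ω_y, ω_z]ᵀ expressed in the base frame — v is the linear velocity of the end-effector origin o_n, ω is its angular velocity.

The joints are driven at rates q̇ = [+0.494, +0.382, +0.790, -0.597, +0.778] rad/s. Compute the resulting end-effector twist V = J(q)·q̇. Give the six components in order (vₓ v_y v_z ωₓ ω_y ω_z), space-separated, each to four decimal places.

o_n = [-0.7705, 0.7014, 0.5410]
J₁: ẑ×o_n = [-0.7014, -0.7705, 0.0000], ω = ẑ
J2: z=[-0.9455, -0.3256, 0.0000] o=[-0.1628, 0.4728, 0.4400] → [-0.0329, 0.0955, -0.4140, -0.9455, -0.3256, 0.0000]
J3: z=[-0.9455, -0.3256, 0.0000] o=[-0.2196, 0.6378, 0.6716] → [0.0425, -0.1235, -0.2395, -0.9455, -0.3256, 0.0000]
J4: z=[0.0897, -0.2606, -0.9613] o=[-0.8179, 0.6859, 0.6027] → [0.0309, -0.0400, 0.0137, 0.0897, -0.2606, -0.9613]
J5: z=[-0.5898, 0.7638, -0.2621] o=[-0.5947, 0.6803, 0.0841] → [0.3545, 0.3156, 0.1219, -0.5898, 0.7638, -0.2621]
V = J·q̇ = [-0.0681, -0.1723, -0.2607, -1.6206, 0.3683, 0.8639]

-0.0681 -0.1723 -0.2607 -1.6206 0.3683 0.8639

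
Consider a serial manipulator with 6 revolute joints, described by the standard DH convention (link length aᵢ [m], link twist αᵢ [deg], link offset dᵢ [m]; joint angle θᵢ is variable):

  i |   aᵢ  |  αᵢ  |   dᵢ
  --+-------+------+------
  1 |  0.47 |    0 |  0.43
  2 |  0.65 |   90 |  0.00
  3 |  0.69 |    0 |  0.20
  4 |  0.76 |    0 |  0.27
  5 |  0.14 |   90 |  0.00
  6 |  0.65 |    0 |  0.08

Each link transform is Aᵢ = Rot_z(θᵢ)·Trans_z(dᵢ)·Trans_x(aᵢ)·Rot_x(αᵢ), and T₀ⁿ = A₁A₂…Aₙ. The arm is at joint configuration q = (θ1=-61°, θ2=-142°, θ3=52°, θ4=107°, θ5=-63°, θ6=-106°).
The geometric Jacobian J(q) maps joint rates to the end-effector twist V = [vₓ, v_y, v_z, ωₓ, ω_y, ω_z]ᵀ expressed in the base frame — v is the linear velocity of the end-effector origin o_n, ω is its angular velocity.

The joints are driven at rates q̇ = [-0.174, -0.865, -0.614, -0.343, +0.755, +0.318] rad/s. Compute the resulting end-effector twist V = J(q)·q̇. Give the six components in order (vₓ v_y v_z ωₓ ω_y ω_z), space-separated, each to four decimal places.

-0.5820 0.6219 0.5989 -0.3700 -0.0624 -1.0058

o_n = [-0.2459, -0.3782, 1.2155]
J₁: ẑ×o_n = [0.3782, -0.2459, 0.0000], ω = ẑ
J2: z=[0.0000, 0.0000, 1.0000] o=[0.2279, -0.4111, 0.4300] → [-0.0329, -0.4737, 0.0000, 0.0000, 0.0000, 1.0000]
J3: z=[0.3907, 0.9205, 0.0000] o=[-0.3705, -0.1571, 0.4300] → [0.7231, -0.3069, -0.2011, 0.3907, 0.9205, 0.0000]
J4: z=[0.3907, 0.9205, 0.0000] o=[-0.6834, 0.1930, 0.9737] → [0.2226, -0.0945, -0.6259, 0.3907, 0.9205, 0.0000]
J5: z=[0.3907, 0.9205, 0.0000] o=[0.0753, 0.1643, 1.2461] → [-0.0282, 0.0120, 0.0837, 0.3907, 0.9205, 0.0000]
J6: z=[-0.9155, 0.3886, 0.1045] o=[0.0887, 0.1586, 1.3853] → [-0.0099, -0.1904, 0.6214, -0.9155, 0.3886, 0.1045]
V = J·q̇ = [-0.5820, 0.6219, 0.5989, -0.3700, -0.0624, -1.0058]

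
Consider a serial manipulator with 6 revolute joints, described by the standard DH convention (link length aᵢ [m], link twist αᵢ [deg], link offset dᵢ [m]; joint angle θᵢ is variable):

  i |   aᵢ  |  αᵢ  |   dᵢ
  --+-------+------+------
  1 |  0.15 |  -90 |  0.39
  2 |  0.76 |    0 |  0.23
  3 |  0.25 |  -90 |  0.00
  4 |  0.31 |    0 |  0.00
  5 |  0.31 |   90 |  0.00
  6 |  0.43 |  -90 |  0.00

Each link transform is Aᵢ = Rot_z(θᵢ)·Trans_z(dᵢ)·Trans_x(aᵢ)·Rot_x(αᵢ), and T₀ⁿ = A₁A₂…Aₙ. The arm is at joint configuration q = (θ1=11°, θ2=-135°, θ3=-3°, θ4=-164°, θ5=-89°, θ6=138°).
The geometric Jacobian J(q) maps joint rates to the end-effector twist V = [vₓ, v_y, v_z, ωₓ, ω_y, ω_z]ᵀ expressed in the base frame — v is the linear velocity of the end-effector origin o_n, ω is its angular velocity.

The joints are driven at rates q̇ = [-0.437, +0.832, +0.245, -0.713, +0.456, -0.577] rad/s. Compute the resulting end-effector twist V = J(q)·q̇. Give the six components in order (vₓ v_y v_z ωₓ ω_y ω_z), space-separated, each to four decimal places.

o_n = [-0.2203, 0.2878, 1.1110]
J₁: ẑ×o_n = [-0.2878, -0.2203, 0.0000], ω = ẑ
J2: z=[-0.1908, 0.9816, 0.0000] o=[0.1472, 0.0286, 0.3900] → [0.7077, 0.1376, 0.3113, -0.1908, 0.9816, 0.0000]
J3: z=[-0.1908, 0.9816, 0.0000] o=[-0.4242, 0.1519, 0.9274] → [0.1802, 0.0350, -0.2261, -0.1908, 0.9816, 0.0000]
J4: z=[0.6568, 0.1277, 0.7431] o=[-0.6065, 0.1164, 1.0947] → [-0.1253, 0.2764, 0.0633, 0.6568, 0.1277, 0.7431]
J5: z=[0.6568, 0.1277, 0.7431] o=[-0.4055, 0.2425, 0.8953] → [-0.0061, -0.0040, 0.0061, 0.6568, 0.1277, 0.7431]
J6: z=[-0.6418, -0.4226, 0.6399] o=[-0.2828, -0.0356, 0.8346] → [-0.3238, 0.2174, -0.1812, -0.6418, -0.4226, 0.6399]
V = J·q̇ = [1.0321, -0.1050, 0.2658, -0.0040, 1.2682, -0.9972]

1.0321 -0.1050 0.2658 -0.0040 1.2682 -0.9972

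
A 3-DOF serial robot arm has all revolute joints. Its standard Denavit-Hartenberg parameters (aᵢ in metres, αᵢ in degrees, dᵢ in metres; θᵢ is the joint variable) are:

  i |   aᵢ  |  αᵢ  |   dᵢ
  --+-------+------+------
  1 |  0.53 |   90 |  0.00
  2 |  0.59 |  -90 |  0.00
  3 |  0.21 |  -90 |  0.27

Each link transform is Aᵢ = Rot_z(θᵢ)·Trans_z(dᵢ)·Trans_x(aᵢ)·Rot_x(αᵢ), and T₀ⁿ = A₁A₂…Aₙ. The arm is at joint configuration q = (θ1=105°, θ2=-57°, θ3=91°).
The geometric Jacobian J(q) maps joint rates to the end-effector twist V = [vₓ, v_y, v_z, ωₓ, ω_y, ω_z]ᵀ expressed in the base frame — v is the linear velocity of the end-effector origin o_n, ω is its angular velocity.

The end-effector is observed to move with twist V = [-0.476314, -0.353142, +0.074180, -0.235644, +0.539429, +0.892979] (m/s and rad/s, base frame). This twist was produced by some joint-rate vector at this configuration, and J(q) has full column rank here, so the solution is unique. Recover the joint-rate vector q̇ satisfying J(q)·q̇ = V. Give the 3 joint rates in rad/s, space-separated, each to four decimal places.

0.5150 -0.0880 0.6940

o_n = [-0.4812, 0.9848, -0.3447]
J₁: ẑ×o_n = [-0.9848, -0.4812, 0.0000], ω = ẑ
J2: z=[0.9659, 0.2588, 0.0000] o=[-0.1372, 0.5119, 0.0000] → [-0.0892, 0.3329, 0.5458, 0.9659, 0.2588, 0.0000]
J3: z=[-0.2171, 0.8101, 0.5446] o=[-0.2203, 0.8223, -0.4948] → [0.0331, -0.1095, 0.1761, -0.2171, 0.8101, 0.5446]
q̇ = J⁺·V = [0.5150, -0.0880, 0.6940]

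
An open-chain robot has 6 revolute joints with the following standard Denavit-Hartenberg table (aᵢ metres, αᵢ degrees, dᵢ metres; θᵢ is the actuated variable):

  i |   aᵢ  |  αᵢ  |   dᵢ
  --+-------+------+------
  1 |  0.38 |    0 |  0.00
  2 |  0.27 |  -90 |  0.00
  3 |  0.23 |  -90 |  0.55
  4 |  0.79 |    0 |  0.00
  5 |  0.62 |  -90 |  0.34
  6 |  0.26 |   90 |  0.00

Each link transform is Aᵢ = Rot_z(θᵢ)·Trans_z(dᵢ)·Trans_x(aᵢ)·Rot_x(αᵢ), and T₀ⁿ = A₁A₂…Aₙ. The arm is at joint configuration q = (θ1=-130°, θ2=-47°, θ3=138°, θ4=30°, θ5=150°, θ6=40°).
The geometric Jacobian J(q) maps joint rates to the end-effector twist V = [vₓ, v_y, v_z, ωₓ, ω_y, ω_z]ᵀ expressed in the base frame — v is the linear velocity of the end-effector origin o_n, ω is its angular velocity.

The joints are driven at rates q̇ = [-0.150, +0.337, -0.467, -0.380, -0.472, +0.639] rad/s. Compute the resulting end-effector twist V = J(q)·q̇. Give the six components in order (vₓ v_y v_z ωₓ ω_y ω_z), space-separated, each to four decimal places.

o_n = [-0.3198, -0.4503, 0.0649]
J₁: ẑ×o_n = [0.4503, -0.3198, 0.0000], ω = ẑ
J2: z=[0.0000, 0.0000, 1.0000] o=[-0.2443, -0.2911, 0.0000] → [0.1592, -0.0755, 0.0000, 0.0000, 0.0000, 1.0000]
J3: z=[0.0523, -0.9986, 0.0000] o=[-0.5139, -0.3052, 0.0000] → [-0.0648, -0.0034, 0.1863, 0.0523, -0.9986, 0.0000]
J4: z=[0.6682, 0.0350, 0.7431] o=[-0.3144, -0.8455, -0.1539] → [-0.2861, -0.1502, 0.2643, 0.6682, 0.0350, 0.7431]
J5: z=[0.6682, 0.0350, 0.7431] o=[0.1726, -0.4245, -0.6117] → [0.0429, -0.8180, -0.0000, 0.6682, 0.0350, 0.7431]
J6: z=[0.0523, -0.9986, 0.0000] o=[-0.0603, -0.4367, 0.0558] → [-0.0091, -0.0005, -0.2598, 0.0523, -0.9986, 0.0000]
V = J·q̇ = [0.0991, 0.4670, -0.3535, -0.5603, -0.2016, -0.4462]

0.0991 0.4670 -0.3535 -0.5603 -0.2016 -0.4462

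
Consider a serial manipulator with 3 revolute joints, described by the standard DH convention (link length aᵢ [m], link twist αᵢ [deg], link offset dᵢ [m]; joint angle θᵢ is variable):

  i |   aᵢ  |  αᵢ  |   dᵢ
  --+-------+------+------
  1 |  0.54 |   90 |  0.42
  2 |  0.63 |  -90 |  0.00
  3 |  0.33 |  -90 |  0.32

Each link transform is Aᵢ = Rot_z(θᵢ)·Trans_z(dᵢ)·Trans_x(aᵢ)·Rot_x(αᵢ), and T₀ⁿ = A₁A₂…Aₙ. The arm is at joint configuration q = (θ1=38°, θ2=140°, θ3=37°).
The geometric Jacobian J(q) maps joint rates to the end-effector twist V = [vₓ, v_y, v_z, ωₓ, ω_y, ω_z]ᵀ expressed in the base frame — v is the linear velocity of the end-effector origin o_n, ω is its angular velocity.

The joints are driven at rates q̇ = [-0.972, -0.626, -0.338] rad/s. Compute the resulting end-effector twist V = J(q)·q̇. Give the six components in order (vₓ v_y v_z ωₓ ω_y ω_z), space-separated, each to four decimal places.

0.1193 0.4121 0.6004 -0.2142 0.6271 -0.7131

o_n = [-0.3982, -0.0591, 0.7492]
J₁: ẑ×o_n = [0.0591, -0.3982, 0.0000], ω = ẑ
J2: z=[0.6157, -0.7880, 0.0000] o=[0.4255, 0.3325, 0.4200] → [-0.2594, -0.2027, -0.8902, 0.6157, -0.7880, 0.0000]
J3: z=[-0.5065, -0.3957, -0.7660] o=[0.0452, 0.0353, 0.8250] → [-0.0424, 0.3013, -0.1277, -0.5065, -0.3957, -0.7660]
V = J·q̇ = [0.1193, 0.4121, 0.6004, -0.2142, 0.6271, -0.7131]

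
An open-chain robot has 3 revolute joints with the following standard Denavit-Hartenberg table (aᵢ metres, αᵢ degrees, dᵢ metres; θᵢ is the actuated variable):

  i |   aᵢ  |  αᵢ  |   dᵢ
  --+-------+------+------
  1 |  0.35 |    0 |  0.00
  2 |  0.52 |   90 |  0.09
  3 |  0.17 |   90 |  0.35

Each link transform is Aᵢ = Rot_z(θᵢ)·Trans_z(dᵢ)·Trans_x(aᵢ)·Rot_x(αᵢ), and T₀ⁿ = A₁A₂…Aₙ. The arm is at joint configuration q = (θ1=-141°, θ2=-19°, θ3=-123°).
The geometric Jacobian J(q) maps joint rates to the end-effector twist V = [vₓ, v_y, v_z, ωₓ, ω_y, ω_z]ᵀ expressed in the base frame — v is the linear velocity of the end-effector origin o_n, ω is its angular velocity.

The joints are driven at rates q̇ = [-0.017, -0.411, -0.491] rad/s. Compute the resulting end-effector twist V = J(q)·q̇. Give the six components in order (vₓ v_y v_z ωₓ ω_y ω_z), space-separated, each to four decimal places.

0.1402 0.2517 0.0455 0.1679 -0.4614 -0.4280

o_n = [-0.7933, -0.0376, -0.0526]
J₁: ẑ×o_n = [0.0376, -0.7933, 0.0000], ω = ẑ
J2: z=[0.0000, 0.0000, 1.0000] o=[-0.2720, -0.2203, 0.0000] → [-0.1827, -0.5213, 0.0000, 0.0000, 0.0000, 1.0000]
J3: z=[-0.3420, 0.9397, 0.0000] o=[-0.7606, -0.3981, 0.0900] → [-0.1340, -0.0488, -0.0926, -0.3420, 0.9397, 0.0000]
V = J·q̇ = [0.1402, 0.2517, 0.0455, 0.1679, -0.4614, -0.4280]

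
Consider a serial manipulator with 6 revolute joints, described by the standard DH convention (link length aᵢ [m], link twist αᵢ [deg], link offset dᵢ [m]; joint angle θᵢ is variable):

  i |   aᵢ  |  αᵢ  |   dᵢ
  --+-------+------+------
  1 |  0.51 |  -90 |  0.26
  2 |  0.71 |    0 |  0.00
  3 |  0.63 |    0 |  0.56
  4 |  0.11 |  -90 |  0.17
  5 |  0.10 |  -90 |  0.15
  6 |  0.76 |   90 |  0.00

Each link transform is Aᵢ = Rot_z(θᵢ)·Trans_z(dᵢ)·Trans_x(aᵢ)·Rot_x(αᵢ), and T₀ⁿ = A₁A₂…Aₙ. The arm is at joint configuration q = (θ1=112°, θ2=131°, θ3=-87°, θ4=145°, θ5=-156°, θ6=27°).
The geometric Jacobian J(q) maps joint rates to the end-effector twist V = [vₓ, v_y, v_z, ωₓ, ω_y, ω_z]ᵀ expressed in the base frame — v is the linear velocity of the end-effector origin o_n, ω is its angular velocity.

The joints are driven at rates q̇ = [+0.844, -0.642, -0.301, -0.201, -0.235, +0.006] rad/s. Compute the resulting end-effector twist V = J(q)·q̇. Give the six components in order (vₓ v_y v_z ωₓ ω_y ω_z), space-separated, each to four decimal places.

o_n = [-1.3668, 0.5904, -1.0000]
J₁: ẑ×o_n = [-0.5904, -1.3668, 0.0000], ω = ẑ
J2: z=[-0.9272, -0.3746, 0.0000] o=[-0.1910, 0.4729, 0.2600] → [0.4720, -1.1682, -0.5495, -0.9272, -0.3746, 0.0000]
J3: z=[-0.9272, -0.3746, 0.0000] o=[-0.0166, 0.0410, -0.2758] → [0.2713, -0.6714, -1.0153, -0.9272, -0.3746, 0.0000]
J4: z=[-0.9272, -0.3746, 0.0000] o=[-0.7055, 0.2514, -0.7135] → [0.1073, -0.2656, -0.5621, -0.9272, -0.3746, 0.0000]
J5: z=[-0.0586, 0.1450, 0.9877] o=[-0.8225, 0.0870, -0.6963] → [-0.5413, -0.5554, 0.0494, -0.0586, 0.1450, 0.9877]
J6: z=[-0.6965, -0.7147, 0.0636] o=[-0.9028, 0.1771, -0.5624] → [0.2864, -0.3343, -0.6195, -0.6965, -0.7147, 0.0636]
V = J·q̇ = [-0.7756, -0.0196, 0.7560, 1.0703, 0.3902, 0.6123]

-0.7756 -0.0196 0.7560 1.0703 0.3902 0.6123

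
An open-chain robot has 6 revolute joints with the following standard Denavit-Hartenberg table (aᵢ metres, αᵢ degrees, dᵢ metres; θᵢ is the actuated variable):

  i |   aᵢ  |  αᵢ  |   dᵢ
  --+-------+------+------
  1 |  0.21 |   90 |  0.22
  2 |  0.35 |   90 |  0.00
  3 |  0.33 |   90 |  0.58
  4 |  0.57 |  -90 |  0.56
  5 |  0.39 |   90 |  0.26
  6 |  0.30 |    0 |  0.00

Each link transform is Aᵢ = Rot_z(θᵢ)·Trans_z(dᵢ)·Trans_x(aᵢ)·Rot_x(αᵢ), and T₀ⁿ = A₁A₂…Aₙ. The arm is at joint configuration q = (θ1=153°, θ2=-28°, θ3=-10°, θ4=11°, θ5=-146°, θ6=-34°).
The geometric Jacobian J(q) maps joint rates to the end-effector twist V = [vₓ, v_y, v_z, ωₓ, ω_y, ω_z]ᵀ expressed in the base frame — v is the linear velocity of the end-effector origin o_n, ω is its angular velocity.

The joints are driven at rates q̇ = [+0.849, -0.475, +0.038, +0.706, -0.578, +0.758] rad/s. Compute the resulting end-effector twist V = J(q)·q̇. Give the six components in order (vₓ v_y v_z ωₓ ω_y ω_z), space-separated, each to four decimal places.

o_n = [-0.7641, -0.6930, -0.6312]
J₁: ẑ×o_n = [0.6930, -0.7641, 0.0000], ω = ẑ
J2: z=[0.4540, 0.8910, 0.0000] o=[-0.1871, 0.0953, 0.2200] → [-0.7585, 0.3865, 0.1562, 0.4540, 0.8910, 0.0000]
J3: z=[0.4183, -0.2131, -0.8829] o=[-0.4625, 0.2356, 0.0557] → [-0.6736, 0.5537, -0.4527, 0.4183, -0.2131, -0.8829]
J4: z=[-0.3105, -0.9471, 0.0815] o=[-0.5015, 0.1912, -0.6090] → [0.0931, -0.0283, 0.0259, -0.3105, -0.9471, 0.0815]
J5: z=[0.5735, -0.2550, -0.7785] o=[-1.1075, -0.2280, -0.9181] → [-0.4352, -0.4319, -0.1791, 0.5735, -0.2550, -0.7785]
J6: z=[0.6813, 0.6761, 0.2804] o=[-0.7810, -0.5639, -0.9015] → [0.2189, -0.1794, -0.0994, 0.6813, 0.6761, 0.2804]
V = J·q̇ = [1.4063, -0.7176, -0.0450, -0.2340, -0.4400, 1.5355]

1.4063 -0.7176 -0.0450 -0.2340 -0.4400 1.5355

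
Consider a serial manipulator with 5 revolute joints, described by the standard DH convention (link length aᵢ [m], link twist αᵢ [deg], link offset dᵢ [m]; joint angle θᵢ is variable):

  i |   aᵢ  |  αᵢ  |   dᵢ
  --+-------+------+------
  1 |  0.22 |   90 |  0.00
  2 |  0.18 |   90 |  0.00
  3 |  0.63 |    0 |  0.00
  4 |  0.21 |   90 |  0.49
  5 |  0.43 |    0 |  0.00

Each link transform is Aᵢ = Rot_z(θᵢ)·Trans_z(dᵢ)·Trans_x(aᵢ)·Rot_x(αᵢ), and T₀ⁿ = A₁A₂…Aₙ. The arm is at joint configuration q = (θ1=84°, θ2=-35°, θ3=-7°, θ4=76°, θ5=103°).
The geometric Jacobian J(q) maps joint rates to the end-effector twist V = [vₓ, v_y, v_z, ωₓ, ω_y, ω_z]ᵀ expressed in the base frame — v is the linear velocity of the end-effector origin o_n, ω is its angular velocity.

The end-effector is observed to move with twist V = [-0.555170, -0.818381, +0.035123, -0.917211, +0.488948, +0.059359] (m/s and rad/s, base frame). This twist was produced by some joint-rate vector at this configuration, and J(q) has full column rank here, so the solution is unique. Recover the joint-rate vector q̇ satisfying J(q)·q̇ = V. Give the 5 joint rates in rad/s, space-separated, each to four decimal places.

o_n = [0.0697, 0.3864, -1.2298]
J₁: ẑ×o_n = [-0.3864, 0.0697, 0.0000], ω = ẑ
J2: z=[0.9945, -0.1045, 0.0000] o=[0.0230, 0.2188, 0.0000] → [0.1285, 1.2230, 0.1715, 0.9945, -0.1045, 0.0000]
J3: z=[-0.0600, -0.5704, -0.8192] o=[0.0384, 0.3654, -0.1032] → [0.6598, -0.0932, 0.0166, -0.0600, -0.5704, -0.8192]
J4: z=[-0.0600, -0.5704, -0.8192] o=[0.0156, 0.8829, -0.4619] → [0.0313, -0.0904, 0.0607, -0.0600, -0.5704, -0.8192]
J5: z=[-0.2765, 0.7980, -0.5355] o=[0.1876, 0.6442, -0.9065] → [-0.3961, -0.0263, 0.1654, -0.2765, 0.7980, -0.5355]
q̇ = J⁺·V = [0.8430, -0.6680, 0.2700, 0.1480, 0.8240]

0.8430 -0.6680 0.2700 0.1480 0.8240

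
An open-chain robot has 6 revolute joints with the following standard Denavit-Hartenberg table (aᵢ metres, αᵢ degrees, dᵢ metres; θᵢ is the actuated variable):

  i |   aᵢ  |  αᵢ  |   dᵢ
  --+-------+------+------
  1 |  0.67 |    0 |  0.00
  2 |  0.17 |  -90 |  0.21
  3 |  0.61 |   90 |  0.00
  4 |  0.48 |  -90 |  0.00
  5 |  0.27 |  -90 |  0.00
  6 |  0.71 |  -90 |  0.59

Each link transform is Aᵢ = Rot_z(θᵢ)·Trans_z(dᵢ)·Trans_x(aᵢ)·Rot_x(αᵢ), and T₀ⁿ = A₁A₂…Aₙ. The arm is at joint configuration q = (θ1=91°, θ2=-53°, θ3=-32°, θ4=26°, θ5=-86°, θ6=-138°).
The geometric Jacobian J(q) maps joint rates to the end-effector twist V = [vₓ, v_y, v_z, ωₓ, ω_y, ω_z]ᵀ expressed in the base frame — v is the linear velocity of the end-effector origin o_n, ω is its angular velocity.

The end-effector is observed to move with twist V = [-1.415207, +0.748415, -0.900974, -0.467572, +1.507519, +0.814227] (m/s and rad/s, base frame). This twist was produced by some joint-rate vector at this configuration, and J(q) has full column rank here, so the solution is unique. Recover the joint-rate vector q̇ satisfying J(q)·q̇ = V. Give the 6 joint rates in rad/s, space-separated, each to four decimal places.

0.3160 0.5130 0.7330 -0.2570 0.4630 0.7470

o_n = [0.5998, 2.2740, 0.6704]
J₁: ẑ×o_n = [-2.2740, 0.5998, 0.0000], ω = ẑ
J2: z=[0.0000, 0.0000, 1.0000] o=[-0.0117, 0.6699, 0.0000] → [-1.6041, 0.6115, 0.0000, 0.0000, 0.0000, 1.0000]
J3: z=[-0.6157, 0.7880, 0.0000] o=[0.1223, 0.7746, 0.2100] → [0.3628, 0.2835, -1.2995, -0.6157, 0.7880, 0.0000]
J4: z=[-0.4176, -0.3263, 0.8480] o=[0.5299, 1.0930, 0.5333] → [-1.0463, 0.1166, -0.4703, -0.4176, -0.3263, 0.8480]
J5: z=[-0.8463, 0.4794, -0.2323] o=[0.6887, 1.4841, 0.7619] → [0.1397, -0.0568, -0.6259, -0.8463, 0.4794, -0.2323]
J6: z=[0.3591, 0.8355, 0.4160] o=[0.5824, 1.4116, 0.9993] → [-0.6335, 0.1253, 0.2951, 0.3591, 0.8355, 0.4160]
q̇ = J⁺·V = [0.3160, 0.5130, 0.7330, -0.2570, 0.4630, 0.7470]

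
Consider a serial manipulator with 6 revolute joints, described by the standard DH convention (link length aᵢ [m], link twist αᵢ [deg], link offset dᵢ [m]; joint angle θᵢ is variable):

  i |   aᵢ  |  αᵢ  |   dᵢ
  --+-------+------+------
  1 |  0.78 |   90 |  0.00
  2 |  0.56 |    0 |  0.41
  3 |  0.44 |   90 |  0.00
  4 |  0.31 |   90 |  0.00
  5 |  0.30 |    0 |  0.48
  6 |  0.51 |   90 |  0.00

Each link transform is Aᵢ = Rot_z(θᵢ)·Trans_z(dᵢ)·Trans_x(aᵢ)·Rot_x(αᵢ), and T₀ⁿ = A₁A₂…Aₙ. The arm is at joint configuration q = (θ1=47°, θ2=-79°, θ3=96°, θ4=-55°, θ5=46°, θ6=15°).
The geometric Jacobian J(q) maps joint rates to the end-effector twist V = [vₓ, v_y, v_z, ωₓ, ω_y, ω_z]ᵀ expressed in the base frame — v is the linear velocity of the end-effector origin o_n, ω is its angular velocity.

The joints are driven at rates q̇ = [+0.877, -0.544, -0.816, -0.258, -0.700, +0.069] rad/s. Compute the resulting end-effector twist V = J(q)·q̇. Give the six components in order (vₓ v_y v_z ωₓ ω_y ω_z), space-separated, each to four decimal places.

o_n = [0.6936, 1.4659, -1.0406]
J₁: ẑ×o_n = [-1.4659, 0.6936, 0.0000], ω = ẑ
J2: z=[0.7314, -0.6820, 0.0000] o=[0.5320, 0.5705, 0.0000] → [0.7097, 0.7610, 0.7651, 0.7314, -0.6820, 0.0000]
J3: z=[0.7314, -0.6820, 0.0000] o=[0.9047, 0.3690, -0.5497] → [0.3348, 0.3590, 0.6582, 0.7314, -0.6820, 0.0000]
J4: z=[0.1994, 0.2138, -0.9563] o=[1.1917, 0.6767, -0.4211] → [0.6222, 0.5999, 0.2639, 0.1994, 0.2138, -0.9563]
J5: z=[-0.9537, -0.1817, -0.2395] o=[1.1219, 0.9743, -0.3691] → [0.2398, -0.5378, -0.5467, -0.9537, -0.1817, -0.2395]
J6: z=[-0.9537, -0.1817, -0.2395] o=[0.6602, 1.1332, -0.6555] → [0.1497, -0.3753, -0.3113, -0.9537, -0.1817, -0.2395]
V = J·q̇ = [-2.2629, 0.0971, -0.6602, -0.4443, 0.9870, 1.2748]

-2.2629 0.0971 -0.6602 -0.4443 0.9870 1.2748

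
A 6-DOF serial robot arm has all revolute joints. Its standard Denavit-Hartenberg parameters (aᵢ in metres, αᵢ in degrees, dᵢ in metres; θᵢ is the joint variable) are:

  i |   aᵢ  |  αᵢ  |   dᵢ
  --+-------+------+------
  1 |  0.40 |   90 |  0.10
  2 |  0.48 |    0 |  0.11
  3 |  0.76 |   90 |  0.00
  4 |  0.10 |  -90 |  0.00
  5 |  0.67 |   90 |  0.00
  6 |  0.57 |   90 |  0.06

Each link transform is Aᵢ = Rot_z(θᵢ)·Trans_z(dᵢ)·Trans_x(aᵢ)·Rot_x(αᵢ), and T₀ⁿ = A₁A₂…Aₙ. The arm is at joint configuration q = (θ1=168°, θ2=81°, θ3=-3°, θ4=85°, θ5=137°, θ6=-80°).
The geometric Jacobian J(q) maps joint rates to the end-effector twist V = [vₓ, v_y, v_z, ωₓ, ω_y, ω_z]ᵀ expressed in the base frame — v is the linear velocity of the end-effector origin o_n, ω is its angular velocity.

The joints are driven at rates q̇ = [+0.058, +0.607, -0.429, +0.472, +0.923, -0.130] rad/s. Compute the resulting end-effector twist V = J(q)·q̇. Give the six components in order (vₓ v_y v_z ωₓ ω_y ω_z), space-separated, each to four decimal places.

-0.0554 -0.2282 0.0725 -0.3186 0.2416 -0.9669

o_n = [-0.2564, -0.3123, 1.9467]
J₁: ẑ×o_n = [0.3123, -0.2564, 0.0000], ω = ẑ
J2: z=[0.2079, 0.9781, 0.0000] o=[-0.3913, 0.0832, 0.1000] → [1.8063, -0.3839, -0.2142, 0.2079, 0.9781, 0.0000]
J3: z=[0.2079, 0.9781, 0.0000] o=[-0.4418, 0.2064, 0.5741] → [1.3426, -0.2854, -0.2893, 0.2079, 0.9781, 0.0000]
J4: z=[-0.9568, 0.2034, -0.2079] o=[-0.5964, 0.2392, 1.3175] → [0.0133, 0.5313, 0.4586, -0.9568, 0.2034, -0.2079]
J5: z=[0.2207, 0.0422, -0.9744] o=[-0.5775, 0.3370, 1.3260] → [-0.6066, -0.4499, -0.1569, 0.2207, 0.0422, -0.9744]
J6: z=[0.8289, 0.5184, 0.2102] o=[-0.2331, -0.2352, 1.3792] → [0.3104, -0.4753, -0.0519, 0.8289, 0.5184, 0.2102]
V = J·q̇ = [-0.0554, -0.2282, 0.0725, -0.3186, 0.2416, -0.9669]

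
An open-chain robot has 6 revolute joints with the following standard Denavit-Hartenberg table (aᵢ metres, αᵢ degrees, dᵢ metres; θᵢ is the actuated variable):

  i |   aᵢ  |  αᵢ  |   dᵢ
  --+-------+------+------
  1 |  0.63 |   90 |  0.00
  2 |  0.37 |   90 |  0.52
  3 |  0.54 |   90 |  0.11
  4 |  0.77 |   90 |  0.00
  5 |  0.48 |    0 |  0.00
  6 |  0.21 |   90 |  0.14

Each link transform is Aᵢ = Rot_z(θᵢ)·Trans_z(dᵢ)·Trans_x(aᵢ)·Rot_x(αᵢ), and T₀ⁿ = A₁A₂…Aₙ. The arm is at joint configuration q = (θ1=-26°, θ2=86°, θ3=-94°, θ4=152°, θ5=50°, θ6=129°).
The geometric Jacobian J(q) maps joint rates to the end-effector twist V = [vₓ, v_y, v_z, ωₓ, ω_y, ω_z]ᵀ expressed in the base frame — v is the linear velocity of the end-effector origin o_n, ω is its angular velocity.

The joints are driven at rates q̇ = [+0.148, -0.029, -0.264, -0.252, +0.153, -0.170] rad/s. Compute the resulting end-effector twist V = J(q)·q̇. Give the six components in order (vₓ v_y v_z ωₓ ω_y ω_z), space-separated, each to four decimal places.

o_n = [0.8322, -1.1921, -0.0340]
J₁: ẑ×o_n = [1.1921, 0.8322, -0.0000], ω = ẑ
J2: z=[-0.4384, -0.8988, 0.0000] o=[0.5662, -0.2762, 0.0000] → [0.0305, -0.0149, 0.6406, -0.4384, -0.8988, 0.0000]
J3: z=[0.8966, -0.4373, -0.0698] o=[0.3615, -0.7549, 0.3691] → [0.1458, 0.3286, -0.1862, 0.8966, -0.4373, -0.0698]
J4: z=[-0.0931, -0.0322, -0.9951] o=[0.6939, -0.3176, 0.3238] → [-0.8587, -0.1709, 0.0859, -0.0931, -0.0322, -0.9951]
J5: z=[0.9949, 0.0358, -0.0943] o=[0.7237, -1.0868, 0.3459] → [-0.0235, 0.3678, -0.1087, 0.9949, 0.0358, -0.0943]
J6: z=[0.9949, 0.0358, -0.0943] o=[0.7014, -1.4068, -0.0111] → [0.0194, 0.0104, 0.2088, 0.9949, 0.0358, -0.0943]
V = J·q̇ = [0.3466, 0.1344, -0.0432, -0.2174, 0.1490, 0.4188]

0.3466 0.1344 -0.0432 -0.2174 0.1490 0.4188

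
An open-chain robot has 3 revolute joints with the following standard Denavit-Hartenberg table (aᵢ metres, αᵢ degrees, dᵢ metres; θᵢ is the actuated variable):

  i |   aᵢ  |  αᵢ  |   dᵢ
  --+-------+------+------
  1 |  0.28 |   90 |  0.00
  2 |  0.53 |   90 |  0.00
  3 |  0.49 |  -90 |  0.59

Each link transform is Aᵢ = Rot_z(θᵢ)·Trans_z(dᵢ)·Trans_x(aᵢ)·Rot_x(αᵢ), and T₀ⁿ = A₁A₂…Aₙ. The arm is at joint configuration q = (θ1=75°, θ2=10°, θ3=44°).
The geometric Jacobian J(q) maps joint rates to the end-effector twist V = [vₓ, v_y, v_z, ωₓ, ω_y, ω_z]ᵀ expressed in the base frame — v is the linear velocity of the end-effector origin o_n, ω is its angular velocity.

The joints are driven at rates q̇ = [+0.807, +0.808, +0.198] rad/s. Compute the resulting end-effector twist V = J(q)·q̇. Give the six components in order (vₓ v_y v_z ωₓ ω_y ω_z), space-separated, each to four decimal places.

o_n = [0.6527, 1.1208, -0.4278]
J₁: ẑ×o_n = [-1.1208, 0.6527, 0.0000], ω = ẑ
J2: z=[0.9659, -0.2588, 0.0000] o=[0.0725, 0.2705, 0.0000] → [0.1107, 0.4132, 0.9715, 0.9659, -0.2588, 0.0000]
J3: z=[0.0449, 0.1677, -0.9848] o=[0.2076, 0.7746, 0.0920] → [0.2537, -0.4150, -0.0591, 0.0449, 0.1677, -0.9848]
V = J·q̇ = [-0.7648, 0.7784, 0.7733, 0.7894, -0.1759, 0.6120]

-0.7648 0.7784 0.7733 0.7894 -0.1759 0.6120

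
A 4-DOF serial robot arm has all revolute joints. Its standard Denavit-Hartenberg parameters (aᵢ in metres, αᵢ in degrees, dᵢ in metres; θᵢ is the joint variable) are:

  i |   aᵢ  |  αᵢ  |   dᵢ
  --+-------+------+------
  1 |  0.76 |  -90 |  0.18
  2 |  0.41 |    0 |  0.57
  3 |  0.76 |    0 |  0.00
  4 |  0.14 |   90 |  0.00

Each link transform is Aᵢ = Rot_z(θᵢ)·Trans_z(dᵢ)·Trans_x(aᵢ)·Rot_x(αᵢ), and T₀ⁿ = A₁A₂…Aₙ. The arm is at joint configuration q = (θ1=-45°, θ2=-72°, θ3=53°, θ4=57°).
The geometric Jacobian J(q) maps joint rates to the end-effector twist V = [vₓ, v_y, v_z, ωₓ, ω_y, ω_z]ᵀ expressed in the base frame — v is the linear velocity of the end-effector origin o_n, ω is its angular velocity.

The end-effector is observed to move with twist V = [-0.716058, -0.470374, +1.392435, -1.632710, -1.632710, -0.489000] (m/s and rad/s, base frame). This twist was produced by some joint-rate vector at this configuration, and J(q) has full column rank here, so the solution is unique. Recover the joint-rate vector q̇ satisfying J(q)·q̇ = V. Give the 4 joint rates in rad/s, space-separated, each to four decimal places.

o_n = [1.6162, -0.8101, 0.7312]
J₁: ẑ×o_n = [0.8101, 1.6162, -0.0000], ω = ẑ
J2: z=[0.7071, 0.7071, 0.0000] o=[0.5374, -0.5374, 0.1800] → [0.3897, -0.3897, -0.9556, 0.7071, 0.7071, 0.0000]
J3: z=[0.7071, 0.7071, 0.0000] o=[1.0300, -0.2239, 0.5699] → [0.1140, -0.1140, -0.8289, 0.7071, 0.7071, 0.0000]
J4: z=[0.7071, 0.7071, 0.0000] o=[1.5382, -0.7321, 0.8174] → [-0.0609, 0.0609, -0.1103, 0.7071, 0.7071, 0.0000]
q̇ = J⁺·V = [-0.4890, -0.7500, -0.7010, -0.8580]

-0.4890 -0.7500 -0.7010 -0.8580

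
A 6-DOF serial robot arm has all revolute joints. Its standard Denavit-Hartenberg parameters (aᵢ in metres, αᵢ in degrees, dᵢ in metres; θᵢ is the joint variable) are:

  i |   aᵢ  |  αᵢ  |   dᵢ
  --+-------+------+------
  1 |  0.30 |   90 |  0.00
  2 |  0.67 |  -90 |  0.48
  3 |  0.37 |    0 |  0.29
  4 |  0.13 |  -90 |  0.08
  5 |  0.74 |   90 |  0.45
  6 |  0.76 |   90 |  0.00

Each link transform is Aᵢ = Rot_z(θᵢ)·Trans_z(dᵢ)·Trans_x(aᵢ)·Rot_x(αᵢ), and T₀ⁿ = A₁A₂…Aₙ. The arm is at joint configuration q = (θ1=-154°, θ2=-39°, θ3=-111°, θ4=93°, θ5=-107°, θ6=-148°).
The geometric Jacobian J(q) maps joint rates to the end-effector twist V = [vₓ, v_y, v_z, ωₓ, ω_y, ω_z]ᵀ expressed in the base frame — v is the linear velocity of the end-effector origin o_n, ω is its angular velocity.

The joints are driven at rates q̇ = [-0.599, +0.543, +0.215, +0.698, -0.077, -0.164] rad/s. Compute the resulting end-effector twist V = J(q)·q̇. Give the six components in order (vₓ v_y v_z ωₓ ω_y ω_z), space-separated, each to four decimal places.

o_n = [-1.3399, 0.2499, -0.0500]
J₁: ẑ×o_n = [-0.2499, -1.3399, 0.0000], ω = ẑ
J2: z=[-0.4384, 0.8988, 0.0000] o=[-0.2696, -0.1315, 0.0000] → [-0.0449, -0.0219, 0.7948, -0.4384, 0.8988, 0.0000]
J3: z=[-0.5656, -0.2759, 0.7771] o=[-0.9480, 0.0717, -0.4216] → [-0.2411, -0.0943, -0.2089, -0.5656, -0.2759, 0.7771]
J4: z=[-0.5656, -0.2759, 0.7771] o=[-1.1709, 0.3473, -0.1128] → [0.0583, -0.0958, 0.0084, -0.5656, -0.2759, 0.7771]
J5: z=[0.2011, -0.9601, -0.1945] o=[-1.3201, 0.3192, -0.1285] → [-0.0888, -0.0119, -0.0330, 0.2011, -0.9601, -0.1945]
J6: z=[0.9302, 0.1249, 0.3452] o=[-1.4569, -0.2980, 0.4635] → [-0.2533, 0.5180, 0.4951, 0.9302, 0.1249, 0.3452]
V = J·q̇ = [0.1626, 0.6195, 0.3139, -0.9225, 0.2896, 0.0689]

0.1626 0.6195 0.3139 -0.9225 0.2896 0.0689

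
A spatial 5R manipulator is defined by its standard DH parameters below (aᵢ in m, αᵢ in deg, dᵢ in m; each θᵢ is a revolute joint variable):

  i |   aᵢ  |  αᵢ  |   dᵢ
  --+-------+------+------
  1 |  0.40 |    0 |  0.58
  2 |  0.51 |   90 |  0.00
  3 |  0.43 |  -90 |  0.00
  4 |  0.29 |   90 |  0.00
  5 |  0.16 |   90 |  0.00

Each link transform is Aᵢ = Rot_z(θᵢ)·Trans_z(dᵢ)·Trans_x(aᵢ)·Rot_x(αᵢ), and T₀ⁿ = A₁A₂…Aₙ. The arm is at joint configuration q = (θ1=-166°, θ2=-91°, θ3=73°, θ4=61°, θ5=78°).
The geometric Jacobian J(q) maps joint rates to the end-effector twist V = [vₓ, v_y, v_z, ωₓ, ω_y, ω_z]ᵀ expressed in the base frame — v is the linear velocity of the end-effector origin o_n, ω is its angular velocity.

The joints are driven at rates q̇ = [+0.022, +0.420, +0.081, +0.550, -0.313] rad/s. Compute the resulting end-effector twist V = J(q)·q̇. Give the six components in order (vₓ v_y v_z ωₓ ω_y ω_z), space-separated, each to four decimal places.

-0.3071 -0.2879 -0.1273 0.0674 -0.6064 0.3410

o_n = [-0.7833, 0.3579, 1.1868]
J₁: ẑ×o_n = [-0.3579, -0.7833, 0.0000], ω = ẑ
J2: z=[0.0000, 0.0000, 1.0000] o=[-0.3881, -0.0968, 0.5800] → [-0.4546, -0.3951, 0.0000, 0.0000, 0.0000, 1.0000]
J3: z=[0.9744, 0.2250, 0.0000] o=[-0.5028, 0.4002, 0.5800] → [0.1365, -0.5913, 0.0219, 0.9744, 0.2250, 0.0000]
J4: z=[0.2151, -0.9318, 0.2924] o=[-0.5311, 0.5227, 0.9912] → [-0.1341, -0.1158, -0.2704, 0.2151, -0.9318, 0.2924]
J5: z=[0.4149, 0.3582, 0.8364] o=[-0.7875, 0.5057, 1.1257] → [0.1455, -0.0218, -0.0628, 0.4149, 0.3582, 0.8364]
V = J·q̇ = [-0.3071, -0.2879, -0.1273, 0.0674, -0.6064, 0.3410]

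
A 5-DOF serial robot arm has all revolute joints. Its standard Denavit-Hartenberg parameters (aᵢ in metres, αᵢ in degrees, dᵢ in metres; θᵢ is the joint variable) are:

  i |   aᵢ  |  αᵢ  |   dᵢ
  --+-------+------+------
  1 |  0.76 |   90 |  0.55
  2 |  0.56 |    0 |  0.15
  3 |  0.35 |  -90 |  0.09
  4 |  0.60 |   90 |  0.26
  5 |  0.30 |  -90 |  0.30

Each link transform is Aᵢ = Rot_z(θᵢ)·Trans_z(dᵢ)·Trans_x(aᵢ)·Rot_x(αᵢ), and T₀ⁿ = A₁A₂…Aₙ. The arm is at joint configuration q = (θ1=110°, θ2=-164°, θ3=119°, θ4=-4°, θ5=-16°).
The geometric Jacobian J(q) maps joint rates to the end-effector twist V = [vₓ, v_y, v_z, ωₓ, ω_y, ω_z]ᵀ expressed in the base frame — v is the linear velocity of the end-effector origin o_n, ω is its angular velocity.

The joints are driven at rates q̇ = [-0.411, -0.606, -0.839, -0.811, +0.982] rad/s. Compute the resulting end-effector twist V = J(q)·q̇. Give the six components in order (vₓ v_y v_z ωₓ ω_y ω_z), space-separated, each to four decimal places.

o_n = [0.1524, 1.3393, -0.3383]
J₁: ẑ×o_n = [-1.3393, 0.1524, 0.0000], ω = ẑ
J2: z=[0.9397, 0.3420, 0.0000] o=[-0.2599, 0.7142, 0.5500] → [-0.3038, 0.8347, 0.4464, 0.9397, 0.3420, 0.0000]
J3: z=[0.9397, 0.3420, 0.0000] o=[0.0651, 0.2596, 0.3956] → [-0.2510, 0.6897, 0.9847, 0.9397, 0.3420, 0.0000]
J4: z=[-0.2418, 0.6645, 0.7071] o=[0.0651, 0.5230, 0.1482] → [-0.9005, -0.0559, -0.2554, -0.2418, 0.6645, 0.7071]
J5: z=[0.9543, 0.2948, 0.0493] o=[-0.1032, 1.1078, -0.0912] → [-0.0843, 0.2484, 0.1456, 0.9543, 0.2948, 0.0493]
V = J·q̇ = [1.5927, -0.8579, -0.7466, -0.2246, -0.7436, -0.9360]

1.5927 -0.8579 -0.7466 -0.2246 -0.7436 -0.9360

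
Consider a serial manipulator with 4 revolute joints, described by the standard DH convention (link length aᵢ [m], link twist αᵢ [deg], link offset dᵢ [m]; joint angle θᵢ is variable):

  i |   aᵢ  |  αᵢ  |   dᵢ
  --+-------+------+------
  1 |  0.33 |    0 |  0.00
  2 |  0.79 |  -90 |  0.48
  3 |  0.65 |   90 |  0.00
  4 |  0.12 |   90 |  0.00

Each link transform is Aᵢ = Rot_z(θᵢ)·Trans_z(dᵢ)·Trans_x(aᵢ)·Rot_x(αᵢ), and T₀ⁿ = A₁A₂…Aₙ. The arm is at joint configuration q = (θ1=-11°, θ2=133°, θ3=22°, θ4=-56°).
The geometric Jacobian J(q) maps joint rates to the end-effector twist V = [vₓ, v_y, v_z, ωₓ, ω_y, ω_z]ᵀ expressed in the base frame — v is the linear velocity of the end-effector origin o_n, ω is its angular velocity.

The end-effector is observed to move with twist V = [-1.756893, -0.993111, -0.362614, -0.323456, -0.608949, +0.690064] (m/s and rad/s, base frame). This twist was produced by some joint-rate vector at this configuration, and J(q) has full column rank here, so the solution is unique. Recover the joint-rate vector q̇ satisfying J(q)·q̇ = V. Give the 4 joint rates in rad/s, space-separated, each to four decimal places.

0.7480 0.7960 0.5970 -0.9210

o_n = [-0.3627, 1.2236, 0.2114]
J₁: ẑ×o_n = [-1.2236, -0.3627, 0.0000], ω = ẑ
J2: z=[0.0000, 0.0000, 1.0000] o=[0.3239, -0.0630, 0.0000] → [-1.2865, -0.6866, 0.0000, 0.0000, 0.0000, 1.0000]
J3: z=[-0.8480, -0.5299, 0.0000] o=[-0.0947, 0.6070, 0.4800] → [0.1424, -0.2278, -0.6649, -0.8480, -0.5299, 0.0000]
J4: z=[-0.1985, 0.3177, 0.9272] o=[-0.4141, 1.1181, 0.2365] → [-0.1058, 0.0427, -0.0373, -0.1985, 0.3177, 0.9272]
q̇ = J⁺·V = [0.7480, 0.7960, 0.5970, -0.9210]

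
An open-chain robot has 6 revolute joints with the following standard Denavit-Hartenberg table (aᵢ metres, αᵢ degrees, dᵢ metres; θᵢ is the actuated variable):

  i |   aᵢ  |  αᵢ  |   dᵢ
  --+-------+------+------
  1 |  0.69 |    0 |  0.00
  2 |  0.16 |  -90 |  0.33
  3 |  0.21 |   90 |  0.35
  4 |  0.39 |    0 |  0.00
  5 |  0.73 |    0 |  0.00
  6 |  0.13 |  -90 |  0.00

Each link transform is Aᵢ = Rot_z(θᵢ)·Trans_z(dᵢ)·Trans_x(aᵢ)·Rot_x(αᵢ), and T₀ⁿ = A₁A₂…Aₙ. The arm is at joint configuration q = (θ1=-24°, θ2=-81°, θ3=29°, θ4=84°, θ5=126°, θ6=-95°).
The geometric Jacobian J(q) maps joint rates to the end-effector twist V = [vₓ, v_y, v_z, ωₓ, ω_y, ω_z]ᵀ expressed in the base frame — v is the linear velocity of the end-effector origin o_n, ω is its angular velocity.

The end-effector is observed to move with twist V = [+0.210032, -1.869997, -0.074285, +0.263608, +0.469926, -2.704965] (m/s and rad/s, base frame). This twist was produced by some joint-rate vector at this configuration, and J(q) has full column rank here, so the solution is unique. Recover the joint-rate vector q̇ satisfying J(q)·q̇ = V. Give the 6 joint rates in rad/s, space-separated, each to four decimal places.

-0.9290 -0.8340 0.1330 -0.8940 0.3030 -0.4860

o_n = [1.1617, -0.1935, 0.5416]
J₁: ẑ×o_n = [0.1935, 1.1617, -0.0000], ω = ẑ
J2: z=[0.0000, 0.0000, 1.0000] o=[0.6303, -0.2806, 0.0000] → [-0.0871, 0.5313, 0.0000, 0.0000, 0.0000, 1.0000]
J3: z=[0.9659, -0.2588, 0.0000] o=[0.5889, -0.4352, 0.3300] → [-0.0548, -0.2043, 0.3817, 0.9659, -0.2588, 0.0000]
J4: z=[-0.1255, -0.4683, 0.8746] o=[0.8795, -0.7032, 0.2282] → [-0.5925, 0.2861, 0.0682, -0.1255, -0.4683, 0.8746]
J5: z=[-0.1255, -0.4683, 0.8746] o=[1.2449, -0.8380, 0.2084] → [-0.7197, -0.0310, -0.1198, -0.1255, -0.4683, 0.8746]
J6: z=[-0.1255, -0.4683, 0.8746] o=[1.0354, -0.2095, 0.5149] → [-0.0264, 0.1138, 0.0571, -0.1255, -0.4683, 0.8746]
q̇ = J⁺·V = [-0.9290, -0.8340, 0.1330, -0.8940, 0.3030, -0.4860]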